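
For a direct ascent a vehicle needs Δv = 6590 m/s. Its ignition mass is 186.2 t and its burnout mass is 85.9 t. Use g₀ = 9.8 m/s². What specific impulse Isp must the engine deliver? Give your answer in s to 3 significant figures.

Isp ≈ 869 s

ln(m₀/m_f) = ln(186200/85900) = ln(2.168) = 0.7736.
v_e = Δv / ln(m₀/m_f) = 6590 / 0.7736 = 8518.2 m/s.
Isp = v_e / g₀ = 8518.2 / 9.8 = 869.2 s.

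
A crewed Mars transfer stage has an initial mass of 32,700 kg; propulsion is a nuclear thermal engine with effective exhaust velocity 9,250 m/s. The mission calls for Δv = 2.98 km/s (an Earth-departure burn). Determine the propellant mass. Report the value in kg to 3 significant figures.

propellant mass ≈ 9010 kg

From the ideal rocket equation, m₀/m_f = exp(Δv / v_e) = exp(2980 / 9250.0) = exp(0.3222) = 1.3801.
m_f = 32,700 / 1.3801 = 23,693.9 kg, so propellant = m₀ − m_f = 32,700 − 23,693.9 = 9,006.1 kg.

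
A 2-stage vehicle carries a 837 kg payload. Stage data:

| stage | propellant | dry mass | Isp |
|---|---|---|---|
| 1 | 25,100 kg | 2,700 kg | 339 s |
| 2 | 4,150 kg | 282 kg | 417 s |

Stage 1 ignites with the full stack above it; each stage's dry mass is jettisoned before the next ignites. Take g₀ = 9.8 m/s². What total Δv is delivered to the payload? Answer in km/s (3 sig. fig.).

Δv ≈ 11.1 km/s

Ignition mass of stage 1 = 25,100+2,700 + 4,150+282 + 837 = 33,069 kg.
Stage 1: m₀ = 33,069 kg, m_f = 33,069 − 25,100 = 7,969 kg; Δv = 339×9.8×ln(4.15) = 3322.2×1.4230 ≈ 4728 m/s.
Stage 2: m₀ = 5,269 kg, m_f = 5,269 − 4,150 = 1,119 kg; Δv = 417×9.8×ln(4.709) = 4086.6×1.5494 ≈ 6332 m/s.
Total Δv = 4728 + 6332 = 11060 m/s.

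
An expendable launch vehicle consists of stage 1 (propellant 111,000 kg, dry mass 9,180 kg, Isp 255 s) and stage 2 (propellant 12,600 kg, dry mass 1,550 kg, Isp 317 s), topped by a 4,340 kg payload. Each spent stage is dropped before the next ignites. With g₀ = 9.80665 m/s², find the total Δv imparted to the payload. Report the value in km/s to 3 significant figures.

Ignition mass of stage 1 = 111,000+9,180 + 12,600+1,550 + 4,340 = 138,670 kg.
Stage 1: m₀ = 138,670 kg, m_f = 138,670 − 111,000 = 27,670 kg; Δv = 255×9.80665×ln(5.012) = 2500.7×1.6117 ≈ 4030 m/s.
Stage 2: m₀ = 18,490 kg, m_f = 18,490 − 12,600 = 5,890 kg; Δv = 317×9.80665×ln(3.139) = 3108.7×1.1440 ≈ 3556 m/s.
Total Δv = 4030 + 3556 = 7586 m/s.

Δv ≈ 7.59 km/s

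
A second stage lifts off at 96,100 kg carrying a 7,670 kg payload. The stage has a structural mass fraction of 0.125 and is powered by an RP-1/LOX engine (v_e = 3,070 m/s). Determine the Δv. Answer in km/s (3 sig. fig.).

Stage wet mass = m₀ − payload = 96,100 − 7,670 = 88,430 kg.
Stage dry mass = ε × stage wet mass = 0.125 × 88,430 = 11,053.8 kg.
Burnout mass m_f = stage dry + payload = 11,053.8 + 7,670 = 18,723.8 kg.
Using Δv = v_e ln(m₀/m_f): Δv = v_e · ln(96,100/18,723.8) = 3070.0 × ln(5.133) = 3070.0 × 1.6356 ≈ 5021 m/s.

Δv ≈ 5.02 km/s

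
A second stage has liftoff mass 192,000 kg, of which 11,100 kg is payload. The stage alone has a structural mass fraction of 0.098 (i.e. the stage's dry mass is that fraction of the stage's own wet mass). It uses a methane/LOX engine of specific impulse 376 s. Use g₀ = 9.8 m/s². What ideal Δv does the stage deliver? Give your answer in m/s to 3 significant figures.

Δv ≈ 6990 m/s

Stage wet mass = m₀ − payload = 192,000 − 11,100 = 180,900 kg.
Stage dry mass = ε × stage wet mass = 0.098 × 180,900 = 17,728.2 kg.
Burnout mass m_f = stage dry + payload = 17,728.2 + 11,100 = 28,828.2 kg.
v_e = Isp · g₀ = 376 × 9.8 = 3684.8 m/s.
From the ideal rocket equation, Δv = v_e · ln(192,000/28,828.2) = 3684.8 × ln(6.66) = 3684.8 × 1.8961 ≈ 6987 m/s.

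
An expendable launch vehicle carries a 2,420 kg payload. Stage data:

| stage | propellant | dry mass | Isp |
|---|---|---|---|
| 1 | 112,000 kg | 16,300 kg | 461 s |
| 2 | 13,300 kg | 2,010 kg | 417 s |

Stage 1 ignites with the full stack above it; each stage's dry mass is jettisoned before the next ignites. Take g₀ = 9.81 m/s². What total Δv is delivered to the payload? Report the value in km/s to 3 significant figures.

Ignition mass of stage 1 = 112,000+16,300 + 13,300+2,010 + 2,420 = 146,030 kg.
Stage 1: m₀ = 146,030 kg, m_f = 146,030 − 112,000 = 34,030 kg; Δv = 461×9.81×ln(4.291) = 4522.4×1.4566 ≈ 6587 m/s.
Stage 2: m₀ = 17,730 kg, m_f = 17,730 − 13,300 = 4,430 kg; Δv = 417×9.81×ln(4.002) = 4090.8×1.3869 ≈ 5673 m/s.
Total Δv = 6587 + 5673 = 12260 m/s.

Δv ≈ 12.3 km/s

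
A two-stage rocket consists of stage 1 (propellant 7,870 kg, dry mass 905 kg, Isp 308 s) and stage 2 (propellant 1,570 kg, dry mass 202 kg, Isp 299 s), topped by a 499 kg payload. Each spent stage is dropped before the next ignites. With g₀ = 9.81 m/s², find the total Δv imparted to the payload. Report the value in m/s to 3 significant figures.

Ignition mass of stage 1 = 7,870+905 + 1,570+202 + 499 = 11,046 kg.
Stage 1: m₀ = 11,046 kg, m_f = 11,046 − 7,870 = 3,176 kg; Δv = 308×9.81×ln(3.478) = 3021.5×1.2464 ≈ 3766 m/s.
Stage 2: m₀ = 2,271 kg, m_f = 2,271 − 1,570 = 701 kg; Δv = 299×9.81×ln(3.24) = 2933.2×1.1755 ≈ 3448 m/s.
Total Δv = 3766 + 3448 = 7214 m/s.

Δv ≈ 7210 m/s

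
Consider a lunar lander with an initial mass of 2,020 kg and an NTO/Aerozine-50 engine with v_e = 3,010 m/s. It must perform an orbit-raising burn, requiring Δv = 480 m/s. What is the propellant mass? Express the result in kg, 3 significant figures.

propellant mass ≈ 298 kg

m₀/m_f = exp(Δv / v_e) = exp(480 / 3010.0) = exp(0.1595) = 1.1729.
m_f = 2,020 / 1.1729 = 1,722.23 kg, so propellant = m₀ − m_f = 2,020 − 1,722.23 = 297.77 kg.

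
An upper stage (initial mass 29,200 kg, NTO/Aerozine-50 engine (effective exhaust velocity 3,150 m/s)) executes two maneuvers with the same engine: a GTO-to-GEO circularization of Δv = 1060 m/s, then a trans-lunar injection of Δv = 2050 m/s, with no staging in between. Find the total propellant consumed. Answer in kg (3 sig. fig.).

After the first burn: m = 29200 × exp(−1060/3150.0) = 29200 × 0.71426 = 20,856.4 kg.
After the second burn: m = 20,856.4 × exp(−2050/3150.0) = 20,856.4 × 0.52163 = 10,879.3 kg.
Total propellant = m₀ − m_final = 29200 − 10,879.3 = 18,320.7 kg.

total propellant consumed ≈ 18300 kg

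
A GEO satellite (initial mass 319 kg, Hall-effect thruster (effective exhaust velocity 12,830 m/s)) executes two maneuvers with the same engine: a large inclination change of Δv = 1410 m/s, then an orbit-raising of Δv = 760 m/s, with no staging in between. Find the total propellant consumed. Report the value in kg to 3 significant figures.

total propellant consumed ≈ 49.6 kg

After the first burn: m = 319 × exp(−1410/12830.0) = 319 × 0.89592 = 285.798 kg.
After the second burn: m = 285.798 × exp(−760/12830.0) = 285.798 × 0.94248 = 269.359 kg.
Total propellant = m₀ − m_final = 319 − 269.359 = 49.641 kg.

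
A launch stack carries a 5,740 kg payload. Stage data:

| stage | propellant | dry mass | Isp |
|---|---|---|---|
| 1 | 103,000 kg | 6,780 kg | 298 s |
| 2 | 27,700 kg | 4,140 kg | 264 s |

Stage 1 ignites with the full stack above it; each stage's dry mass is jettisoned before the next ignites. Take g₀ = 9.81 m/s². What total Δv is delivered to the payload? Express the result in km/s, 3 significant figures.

Ignition mass of stage 1 = 103,000+6,780 + 27,700+4,140 + 5,740 = 147,360 kg.
Stage 1: m₀ = 147,360 kg, m_f = 147,360 − 103,000 = 44,360 kg; Δv = 298×9.81×ln(3.322) = 2923.4×1.2005 ≈ 3510 m/s.
Stage 2: m₀ = 37,580 kg, m_f = 37,580 − 27,700 = 9,880 kg; Δv = 264×9.81×ln(3.804) = 2589.8×1.3360 ≈ 3460 m/s.
Total Δv = 3510 + 3460 = 6970 m/s.

Δv ≈ 6.97 km/s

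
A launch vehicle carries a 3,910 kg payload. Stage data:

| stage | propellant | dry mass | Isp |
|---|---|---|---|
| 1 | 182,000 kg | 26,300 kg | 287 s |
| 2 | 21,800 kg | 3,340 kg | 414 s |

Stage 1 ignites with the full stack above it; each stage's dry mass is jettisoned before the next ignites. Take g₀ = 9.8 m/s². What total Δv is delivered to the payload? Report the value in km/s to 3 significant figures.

Δv ≈ 9.73 km/s

Ignition mass of stage 1 = 182,000+26,300 + 21,800+3,340 + 3,910 = 237,350 kg.
Stage 1: m₀ = 237,350 kg, m_f = 237,350 − 182,000 = 55,350 kg; Δv = 287×9.8×ln(4.288) = 2812.6×1.4559 ≈ 4095 m/s.
Stage 2: m₀ = 29,050 kg, m_f = 29,050 − 21,800 = 7,250 kg; Δv = 414×9.8×ln(4.007) = 4057.2×1.3880 ≈ 5631 m/s.
Total Δv = 4095 + 5631 = 9726 m/s.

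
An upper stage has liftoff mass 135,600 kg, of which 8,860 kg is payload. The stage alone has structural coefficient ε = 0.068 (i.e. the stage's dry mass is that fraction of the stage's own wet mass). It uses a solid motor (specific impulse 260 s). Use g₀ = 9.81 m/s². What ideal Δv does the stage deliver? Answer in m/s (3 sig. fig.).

Δv ≈ 5230 m/s

Stage wet mass = m₀ − payload = 135,600 − 8,860 = 126,740 kg.
Stage dry mass = ε × stage wet mass = 0.068 × 126,740 = 8,618.32 kg.
Burnout mass m_f = stage dry + payload = 8,618.32 + 8,860 = 17,478.32 kg.
v_e = Isp · g₀ = 260 × 9.81 = 2550.6 m/s.
Δv = v_e · ln(135,600/17,478.32) = 2550.6 × ln(7.758) = 2550.6 × 2.0487 ≈ 5226 m/s.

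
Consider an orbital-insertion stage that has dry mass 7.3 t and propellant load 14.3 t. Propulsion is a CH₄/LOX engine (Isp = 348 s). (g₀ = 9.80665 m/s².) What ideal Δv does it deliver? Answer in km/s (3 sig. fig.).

Δv ≈ 3.70 km/s

v_e = Isp · g₀ = 348 × 9.80665 = 3412.7 m/s.
m₀ = m_dry + m_prop = 7.3 + 14.3 = 21.6 t.
Δv = v_e · ln(m₀/m_f) = 3412.7 × ln(2.959) = 3412.7 × 1.0848 ≈ 3702.2 m/s.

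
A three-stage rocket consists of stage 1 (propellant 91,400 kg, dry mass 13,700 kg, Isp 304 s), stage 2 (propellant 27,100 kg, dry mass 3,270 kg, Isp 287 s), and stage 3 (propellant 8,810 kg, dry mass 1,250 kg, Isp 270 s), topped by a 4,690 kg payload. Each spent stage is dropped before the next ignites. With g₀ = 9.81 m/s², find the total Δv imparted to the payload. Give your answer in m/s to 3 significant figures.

Ignition mass of stage 1 = 91,400+13,700 + 27,100+3,270 + 8,810+1,250 + 4,690 = 150,220 kg.
Stage 1: m₀ = 150,220 kg, m_f = 150,220 − 91,400 = 58,820 kg; Δv = 304×9.81×ln(2.554) = 2982.2×0.9376 ≈ 2796 m/s.
Stage 2: m₀ = 45,120 kg, m_f = 45,120 − 27,100 = 18,020 kg; Δv = 287×9.81×ln(2.504) = 2815.5×0.9178 ≈ 2584 m/s.
Stage 3: m₀ = 14,750 kg, m_f = 14,750 − 8,810 = 5,940 kg; Δv = 270×9.81×ln(2.483) = 2648.7×0.9095 ≈ 2409 m/s.
Total Δv = 2796 + 2584 + 2409 = 7789 m/s.

Δv ≈ 7790 m/s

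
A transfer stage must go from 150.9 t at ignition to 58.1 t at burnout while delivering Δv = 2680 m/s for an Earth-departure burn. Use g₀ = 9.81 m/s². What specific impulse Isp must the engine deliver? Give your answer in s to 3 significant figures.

Isp ≈ 286 s

ln(m₀/m_f) = ln(150900/58100) = ln(2.597) = 0.9545.
v_e = Δv / ln(m₀/m_f) = 2680 / 0.9545 = 2807.9 m/s.
Isp = v_e / g₀ = 2807.9 / 9.81 = 286.2 s.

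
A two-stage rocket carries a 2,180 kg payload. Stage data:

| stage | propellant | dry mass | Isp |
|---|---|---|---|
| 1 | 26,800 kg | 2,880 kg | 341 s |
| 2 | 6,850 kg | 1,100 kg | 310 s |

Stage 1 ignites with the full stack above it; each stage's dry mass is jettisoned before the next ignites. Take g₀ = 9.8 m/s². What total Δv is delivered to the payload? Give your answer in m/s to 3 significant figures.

Ignition mass of stage 1 = 26,800+2,880 + 6,850+1,100 + 2,180 = 39,810 kg.
Stage 1: m₀ = 39,810 kg, m_f = 39,810 − 26,800 = 13,010 kg; Δv = 341×9.8×ln(3.06) = 3341.8×1.1184 ≈ 3737 m/s.
Stage 2: m₀ = 10,130 kg, m_f = 10,130 − 6,850 = 3,280 kg; Δv = 310×9.8×ln(3.088) = 3038.0×1.1277 ≈ 3426 m/s.
Total Δv = 3737 + 3426 = 7163 m/s.

Δv ≈ 7160 m/s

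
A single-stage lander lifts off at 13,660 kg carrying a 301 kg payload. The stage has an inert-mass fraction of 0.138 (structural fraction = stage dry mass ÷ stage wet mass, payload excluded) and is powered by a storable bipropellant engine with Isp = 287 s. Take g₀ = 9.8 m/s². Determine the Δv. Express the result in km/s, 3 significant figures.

Stage wet mass = m₀ − payload = 13,660 − 301 = 13,359 kg.
Stage dry mass = ε × stage wet mass = 0.138 × 13,359 = 1,843.54 kg.
Burnout mass m_f = stage dry + payload = 1,843.54 + 301 = 2,144.54 kg.
v_e = Isp · g₀ = 287 × 9.8 = 2812.6 m/s.
Δv = v_e · ln(13,660/2,144.54) = 2812.6 × ln(6.37) = 2812.6 × 1.8515 ≈ 5208 m/s.

Δv ≈ 5.21 km/s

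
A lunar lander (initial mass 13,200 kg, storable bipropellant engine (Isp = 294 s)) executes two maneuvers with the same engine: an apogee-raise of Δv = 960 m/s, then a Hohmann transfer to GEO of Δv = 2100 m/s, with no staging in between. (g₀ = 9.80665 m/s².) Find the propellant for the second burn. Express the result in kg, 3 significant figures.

v_e = Isp · g₀ = 294 × 9.80665 = 2883.2 m/s.
After the first burn: m = 13200 × exp(−960/2883.2) = 13200 × 0.71679 = 9,461.63 kg.
After the second burn: m = 9,461.63 × exp(−2100/2883.2) = 9,461.63 × 0.48270 = 4,567.13 kg.
Second-burn propellant = 9,461.63 − 4,567.13 = 4,894.5 kg.

propellant for the second burn ≈ 4890 kg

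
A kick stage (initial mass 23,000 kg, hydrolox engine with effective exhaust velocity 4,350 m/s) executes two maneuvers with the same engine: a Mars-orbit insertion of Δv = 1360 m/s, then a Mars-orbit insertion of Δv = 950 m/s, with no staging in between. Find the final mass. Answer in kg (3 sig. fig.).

After the first burn: m = 23000 × exp(−1360/4350.0) = 23000 × 0.73151 = 16,824.7 kg.
After the second burn: m = 16,824.7 × exp(−950/4350.0) = 16,824.7 × 0.80381 = 13,523.9 kg.

final mass ≈ 13500 kg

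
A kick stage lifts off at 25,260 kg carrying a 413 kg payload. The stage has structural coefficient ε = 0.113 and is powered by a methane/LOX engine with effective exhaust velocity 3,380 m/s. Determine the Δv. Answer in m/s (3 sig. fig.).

Stage wet mass = m₀ − payload = 25,260 − 413 = 24,847 kg.
Stage dry mass = ε × stage wet mass = 0.113 × 24,847 = 2,807.71 kg.
Burnout mass m_f = stage dry + payload = 2,807.71 + 413 = 3,220.71 kg.
Using Δv = v_e ln(m₀/m_f): Δv = v_e · ln(25,260/3,220.71) = 3380.0 × ln(7.843) = 3380.0 × 2.0596 ≈ 6962 m/s.

Δv ≈ 6960 m/s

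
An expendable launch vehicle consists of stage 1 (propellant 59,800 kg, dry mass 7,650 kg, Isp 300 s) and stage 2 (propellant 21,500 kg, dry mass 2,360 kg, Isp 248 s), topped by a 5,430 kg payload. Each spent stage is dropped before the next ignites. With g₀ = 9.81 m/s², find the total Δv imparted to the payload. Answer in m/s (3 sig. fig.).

Δv ≈ 6060 m/s

Ignition mass of stage 1 = 59,800+7,650 + 21,500+2,360 + 5,430 = 96,740 kg.
Stage 1: m₀ = 96,740 kg, m_f = 96,740 − 59,800 = 36,940 kg; Δv = 300×9.81×ln(2.619) = 2943.0×0.9627 ≈ 2833 m/s.
Stage 2: m₀ = 29,290 kg, m_f = 29,290 − 21,500 = 7,790 kg; Δv = 248×9.81×ln(3.76) = 2432.9×1.3244 ≈ 3222 m/s.
Total Δv = 2833 + 3222 = 6055 m/s.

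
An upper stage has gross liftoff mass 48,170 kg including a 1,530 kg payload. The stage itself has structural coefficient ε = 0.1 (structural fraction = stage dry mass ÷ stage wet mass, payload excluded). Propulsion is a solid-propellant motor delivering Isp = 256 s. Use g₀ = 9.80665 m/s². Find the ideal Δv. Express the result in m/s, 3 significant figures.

Δv ≈ 5150 m/s

Stage wet mass = m₀ − payload = 48,170 − 1,530 = 46,640 kg.
Stage dry mass = ε × stage wet mass = 0.1 × 46,640 = 4,664 kg.
Burnout mass m_f = stage dry + payload = 4,664 + 1,530 = 6,194 kg.
v_e = Isp · g₀ = 256 × 9.80665 = 2510.5 m/s.
Rocket equation: Δv = v_e · ln(48,170/6,194) = 2510.5 × ln(7.777) = 2510.5 × 2.0512 ≈ 5149 m/s.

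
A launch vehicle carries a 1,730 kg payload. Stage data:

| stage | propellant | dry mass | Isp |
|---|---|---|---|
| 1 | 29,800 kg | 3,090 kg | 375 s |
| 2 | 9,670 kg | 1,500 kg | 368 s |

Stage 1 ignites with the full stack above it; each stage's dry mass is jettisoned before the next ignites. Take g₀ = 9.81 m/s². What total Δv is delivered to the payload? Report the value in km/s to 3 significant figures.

Δv ≈ 8.87 km/s

Ignition mass of stage 1 = 29,800+3,090 + 9,670+1,500 + 1,730 = 45,790 kg.
Stage 1: m₀ = 45,790 kg, m_f = 45,790 − 29,800 = 15,990 kg; Δv = 375×9.81×ln(2.864) = 3678.8×1.0521 ≈ 3870 m/s.
Stage 2: m₀ = 12,900 kg, m_f = 12,900 − 9,670 = 3,230 kg; Δv = 368×9.81×ln(3.994) = 3610.1×1.3847 ≈ 4999 m/s.
Total Δv = 3870 + 4999 = 8869 m/s.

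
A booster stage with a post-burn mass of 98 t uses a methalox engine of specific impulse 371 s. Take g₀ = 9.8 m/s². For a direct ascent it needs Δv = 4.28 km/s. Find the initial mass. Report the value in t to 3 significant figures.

v_e = Isp · g₀ = 371 × 9.8 = 3635.8 m/s.
m₀/m_f = exp(Δv / v_e) = exp(4280 / 3635.8) = exp(1.1772) = 3.2452.
m₀ = m_f × 3.2452 = 98 × 3.2452 = 318.03 t.

initial mass ≈ 318 t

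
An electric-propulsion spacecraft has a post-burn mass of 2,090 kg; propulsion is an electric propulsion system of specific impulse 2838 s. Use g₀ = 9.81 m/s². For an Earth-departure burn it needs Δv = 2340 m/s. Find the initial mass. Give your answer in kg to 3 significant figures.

v_e = Isp · g₀ = 2838 × 9.81 = 27840.8 m/s.
Using Δv = v_e ln(m₀/m_f): m₀/m_f = exp(Δv / v_e) = exp(2340 / 27840.8) = exp(0.0840) = 1.0877.
m₀ = m_f × 1.0877 = 2,090 × 1.0877 = 2,273.29 kg.

initial mass ≈ 2270 kg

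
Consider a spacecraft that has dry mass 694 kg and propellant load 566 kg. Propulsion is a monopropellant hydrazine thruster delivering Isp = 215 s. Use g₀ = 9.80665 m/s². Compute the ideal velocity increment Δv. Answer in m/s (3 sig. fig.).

v_e = Isp · g₀ = 215 × 9.80665 = 2108.4 m/s.
m₀ = m_dry + m_prop = 694 + 566 = 1,260 kg.
Δv = v_e · ln(m₀/m_f) = 2108.4 × ln(1.816) = 2108.4 × 0.5964 ≈ 1257.5 m/s.

Δv ≈ 1260 m/s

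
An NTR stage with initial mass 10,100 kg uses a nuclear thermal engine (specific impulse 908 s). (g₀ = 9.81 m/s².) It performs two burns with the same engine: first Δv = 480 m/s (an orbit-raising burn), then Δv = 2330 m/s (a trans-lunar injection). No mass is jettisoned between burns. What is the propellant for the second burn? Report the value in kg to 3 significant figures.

v_e = Isp · g₀ = 908 × 9.81 = 8907.5 m/s.
After the first burn: m = 10100 × exp(−480/8907.5) = 10100 × 0.94754 = 9,570.15 kg.
After the second burn: m = 9,570.15 × exp(−2330/8907.5) = 9,570.15 × 0.76984 = 7,367.48 kg.
Second-burn propellant = 9,570.15 − 7,367.48 = 2,202.67 kg.

propellant for the second burn ≈ 2200 kg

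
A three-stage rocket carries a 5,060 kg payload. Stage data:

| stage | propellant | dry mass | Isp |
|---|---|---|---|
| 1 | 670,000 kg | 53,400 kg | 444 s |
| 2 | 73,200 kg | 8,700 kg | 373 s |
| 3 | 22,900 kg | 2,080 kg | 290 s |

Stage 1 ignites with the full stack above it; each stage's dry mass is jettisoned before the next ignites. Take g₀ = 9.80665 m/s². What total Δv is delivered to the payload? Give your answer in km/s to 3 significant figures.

Δv ≈ 15.0 km/s

Ignition mass of stage 1 = 670,000+53,400 + 73,200+8,700 + 22,900+2,080 + 5,060 = 835,340 kg.
Stage 1: m₀ = 835,340 kg, m_f = 835,340 − 670,000 = 165,340 kg; Δv = 444×9.80665×ln(5.052) = 4354.2×1.6198 ≈ 7053 m/s.
Stage 2: m₀ = 111,940 kg, m_f = 111,940 − 73,200 = 38,740 kg; Δv = 373×9.80665×ln(2.89) = 3657.9×1.0611 ≈ 3881 m/s.
Stage 3: m₀ = 30,040 kg, m_f = 30,040 − 22,900 = 7,140 kg; Δv = 290×9.80665×ln(4.207) = 2843.9×1.4368 ≈ 4086 m/s.
Total Δv = 7053 + 3881 + 4086 = 15020 m/s.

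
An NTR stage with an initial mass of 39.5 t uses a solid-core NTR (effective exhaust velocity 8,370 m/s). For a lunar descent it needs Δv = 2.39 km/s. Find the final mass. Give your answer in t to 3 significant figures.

final mass ≈ 29.7 t

From the ideal rocket equation, m₀/m_f = exp(Δv / v_e) = exp(2390 / 8370.0) = exp(0.2855) = 1.3305.
m_f = m₀ / 1.3305 = 39.5 / 1.3305 = 29.6881 t.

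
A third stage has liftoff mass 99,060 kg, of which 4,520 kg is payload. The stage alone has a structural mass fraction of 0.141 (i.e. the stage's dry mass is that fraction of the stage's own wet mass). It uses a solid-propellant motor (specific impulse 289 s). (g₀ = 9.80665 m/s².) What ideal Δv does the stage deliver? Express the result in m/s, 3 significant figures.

Δv ≈ 4860 m/s

Stage wet mass = m₀ − payload = 99,060 − 4,520 = 94,540 kg.
Stage dry mass = ε × stage wet mass = 0.141 × 94,540 = 13,330.1 kg.
Burnout mass m_f = stage dry + payload = 13,330.1 + 4,520 = 17,850.1 kg.
v_e = Isp · g₀ = 289 × 9.80665 = 2834.1 m/s.
By the Tsiolkovsky rocket equation, Δv = v_e · ln(99,060/17,850.1) = 2834.1 × ln(5.55) = 2834.1 × 1.7137 ≈ 4857 m/s.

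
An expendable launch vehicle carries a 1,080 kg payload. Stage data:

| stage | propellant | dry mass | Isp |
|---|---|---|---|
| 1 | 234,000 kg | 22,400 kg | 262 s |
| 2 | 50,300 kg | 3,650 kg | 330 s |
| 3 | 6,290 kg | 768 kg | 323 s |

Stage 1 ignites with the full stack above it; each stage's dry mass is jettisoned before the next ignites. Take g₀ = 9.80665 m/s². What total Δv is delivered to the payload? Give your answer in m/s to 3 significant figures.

Ignition mass of stage 1 = 234,000+22,400 + 50,300+3,650 + 6,290+768 + 1,080 = 318,488 kg.
Stage 1: m₀ = 318,488 kg, m_f = 318,488 − 234,000 = 84,488 kg; Δv = 262×9.80665×ln(3.77) = 2569.3×1.3270 ≈ 3409 m/s.
Stage 2: m₀ = 62,088 kg, m_f = 62,088 − 50,300 = 11,788 kg; Δv = 330×9.80665×ln(5.267) = 3236.2×1.6615 ≈ 5377 m/s.
Stage 3: m₀ = 8,138 kg, m_f = 8,138 − 6,290 = 1,848 kg; Δv = 323×9.80665×ln(4.404) = 3167.5×1.4824 ≈ 4696 m/s.
Total Δv = 3409 + 5377 + 4696 = 13482 m/s.

Δv ≈ 13500 m/s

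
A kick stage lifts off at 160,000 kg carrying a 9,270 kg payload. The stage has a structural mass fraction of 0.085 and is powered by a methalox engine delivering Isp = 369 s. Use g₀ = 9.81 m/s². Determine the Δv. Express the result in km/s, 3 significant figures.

Δv ≈ 7.17 km/s

Stage wet mass = m₀ − payload = 160,000 − 9,270 = 150,730 kg.
Stage dry mass = ε × stage wet mass = 0.085 × 150,730 = 12,812.1 kg.
Burnout mass m_f = stage dry + payload = 12,812.1 + 9,270 = 22,082.1 kg.
v_e = Isp · g₀ = 369 × 9.81 = 3619.9 m/s.
Δv = v_e · ln(160,000/22,082.1) = 3619.9 × ln(7.246) = 3619.9 × 1.9804 ≈ 7169 m/s.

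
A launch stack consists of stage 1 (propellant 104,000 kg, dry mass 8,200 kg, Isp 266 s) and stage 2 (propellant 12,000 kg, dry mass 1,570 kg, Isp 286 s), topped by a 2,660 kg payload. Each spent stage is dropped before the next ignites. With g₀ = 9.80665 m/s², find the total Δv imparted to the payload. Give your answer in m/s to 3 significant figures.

Ignition mass of stage 1 = 104,000+8,200 + 12,000+1,570 + 2,660 = 128,430 kg.
Stage 1: m₀ = 128,430 kg, m_f = 128,430 − 104,000 = 24,430 kg; Δv = 266×9.80665×ln(5.257) = 2608.6×1.6596 ≈ 4329 m/s.
Stage 2: m₀ = 16,230 kg, m_f = 16,230 − 12,000 = 4,230 kg; Δv = 286×9.80665×ln(3.837) = 2804.7×1.3447 ≈ 3771 m/s.
Total Δv = 4329 + 3771 = 8100 m/s.

Δv ≈ 8100 m/s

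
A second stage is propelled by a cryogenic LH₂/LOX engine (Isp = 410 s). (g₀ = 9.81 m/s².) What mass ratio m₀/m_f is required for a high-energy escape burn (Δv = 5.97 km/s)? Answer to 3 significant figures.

v_e = Isp · g₀ = 410 × 9.81 = 4022.1 m/s.
By the Tsiolkovsky rocket equation, m₀/m_f = exp(Δv / v_e) = exp(5970 / 4022.1) = exp(1.4843) = 4.4119.

mass ratio ≈ 4.41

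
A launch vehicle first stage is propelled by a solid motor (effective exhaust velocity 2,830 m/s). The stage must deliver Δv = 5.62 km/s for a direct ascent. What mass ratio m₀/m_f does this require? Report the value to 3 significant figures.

mass ratio ≈ 7.29

From the ideal rocket equation, m₀/m_f = exp(Δv / v_e) = exp(5620 / 2830.0) = exp(1.9859) = 7.2854.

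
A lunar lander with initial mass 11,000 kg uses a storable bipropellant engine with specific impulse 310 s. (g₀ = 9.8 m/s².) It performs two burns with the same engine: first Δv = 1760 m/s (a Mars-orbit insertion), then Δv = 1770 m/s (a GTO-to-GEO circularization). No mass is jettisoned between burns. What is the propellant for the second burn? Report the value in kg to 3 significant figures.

v_e = Isp · g₀ = 310 × 9.8 = 3038.0 m/s.
After the first burn: m = 11000 × exp(−1760/3038.0) = 11000 × 0.56027 = 6,162.97 kg.
After the second burn: m = 6,162.97 × exp(−1770/3038.0) = 6,162.97 × 0.55843 = 3,441.59 kg.
Second-burn propellant = 6,162.97 − 3,441.59 = 2,721.38 kg.

propellant for the second burn ≈ 2720 kg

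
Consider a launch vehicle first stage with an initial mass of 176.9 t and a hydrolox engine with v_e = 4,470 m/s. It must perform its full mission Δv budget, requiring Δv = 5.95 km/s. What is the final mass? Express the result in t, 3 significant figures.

m₀/m_f = exp(Δv / v_e) = exp(5950 / 4470.0) = exp(1.3311) = 3.7852.
m_f = m₀ / 3.7852 = 176.9 / 3.7852 = 46.7347 t.

final mass ≈ 46.7 t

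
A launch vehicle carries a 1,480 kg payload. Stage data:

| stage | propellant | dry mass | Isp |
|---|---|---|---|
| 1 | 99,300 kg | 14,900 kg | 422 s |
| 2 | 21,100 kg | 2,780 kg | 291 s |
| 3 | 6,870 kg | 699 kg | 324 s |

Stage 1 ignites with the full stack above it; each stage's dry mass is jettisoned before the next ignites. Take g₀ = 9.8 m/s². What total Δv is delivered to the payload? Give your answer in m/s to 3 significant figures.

Ignition mass of stage 1 = 99,300+14,900 + 21,100+2,780 + 6,870+699 + 1,480 = 147,129 kg.
Stage 1: m₀ = 147,129 kg, m_f = 147,129 − 99,300 = 47,829 kg; Δv = 422×9.8×ln(3.076) = 4135.6×1.1237 ≈ 4647 m/s.
Stage 2: m₀ = 32,929 kg, m_f = 32,929 − 21,100 = 11,829 kg; Δv = 291×9.8×ln(2.784) = 2851.8×1.0238 ≈ 2920 m/s.
Stage 3: m₀ = 9,049 kg, m_f = 9,049 − 6,870 = 2,179 kg; Δv = 324×9.8×ln(4.153) = 3175.2×1.4238 ≈ 4521 m/s.
Total Δv = 4647 + 2920 + 4521 = 12088 m/s.

Δv ≈ 12100 m/s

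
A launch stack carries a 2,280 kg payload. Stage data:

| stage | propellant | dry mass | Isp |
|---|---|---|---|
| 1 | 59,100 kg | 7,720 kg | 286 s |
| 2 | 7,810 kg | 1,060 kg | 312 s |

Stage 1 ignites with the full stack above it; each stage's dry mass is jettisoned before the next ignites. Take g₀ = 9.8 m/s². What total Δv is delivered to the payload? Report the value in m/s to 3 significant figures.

Δv ≈ 7660 m/s

Ignition mass of stage 1 = 59,100+7,720 + 7,810+1,060 + 2,280 = 77,970 kg.
Stage 1: m₀ = 77,970 kg, m_f = 77,970 − 59,100 = 18,870 kg; Δv = 286×9.8×ln(4.132) = 2802.8×1.4188 ≈ 3976 m/s.
Stage 2: m₀ = 11,150 kg, m_f = 11,150 − 7,810 = 3,340 kg; Δv = 312×9.8×ln(3.338) = 3057.6×1.2055 ≈ 3686 m/s.
Total Δv = 3976 + 3686 = 7662 m/s.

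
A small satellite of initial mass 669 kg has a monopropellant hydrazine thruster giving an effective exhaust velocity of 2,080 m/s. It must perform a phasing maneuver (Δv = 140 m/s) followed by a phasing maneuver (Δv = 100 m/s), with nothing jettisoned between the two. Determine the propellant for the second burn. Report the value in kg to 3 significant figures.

propellant for the second burn ≈ 29.4 kg

After the first burn: m = 669 × exp(−140/2080.0) = 669 × 0.93491 = 625.455 kg.
After the second burn: m = 625.455 × exp(−100/2080.0) = 625.455 × 0.95306 = 596.096 kg.
Second-burn propellant = 625.455 − 596.096 = 29.359 kg.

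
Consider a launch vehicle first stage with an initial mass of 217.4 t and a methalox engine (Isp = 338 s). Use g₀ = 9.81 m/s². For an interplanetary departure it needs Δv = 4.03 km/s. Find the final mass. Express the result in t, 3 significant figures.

v_e = Isp · g₀ = 338 × 9.81 = 3315.8 m/s.
Rocket equation: m₀/m_f = exp(Δv / v_e) = exp(4030 / 3315.8) = exp(1.2154) = 3.3716.
m_f = m₀ / 3.3716 = 217.4 / 3.3716 = 64.4798 t.

final mass ≈ 64.5 t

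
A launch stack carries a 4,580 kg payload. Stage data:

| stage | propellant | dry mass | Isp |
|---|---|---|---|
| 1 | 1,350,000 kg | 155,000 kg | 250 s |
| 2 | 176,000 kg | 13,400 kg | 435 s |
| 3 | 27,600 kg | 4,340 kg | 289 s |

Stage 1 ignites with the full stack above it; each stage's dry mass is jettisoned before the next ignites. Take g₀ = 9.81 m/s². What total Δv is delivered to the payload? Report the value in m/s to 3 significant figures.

Ignition mass of stage 1 = 1,350,000+155,000 + 176,000+13,400 + 27,600+4,340 + 4,580 = 1,730,920 kg.
Stage 1: m₀ = 1,730,920 kg, m_f = 1,730,920 − 1,350,000 = 380,920 kg; Δv = 250×9.81×ln(4.544) = 2452.5×1.5138 ≈ 3713 m/s.
Stage 2: m₀ = 225,920 kg, m_f = 225,920 − 176,000 = 49,920 kg; Δv = 435×9.81×ln(4.526) = 4267.4×1.5098 ≈ 6443 m/s.
Stage 3: m₀ = 36,520 kg, m_f = 36,520 − 27,600 = 8,920 kg; Δv = 289×9.81×ln(4.094) = 2835.1×1.4096 ≈ 3996 m/s.
Total Δv = 3713 + 6443 + 3996 = 14152 m/s.

Δv ≈ 14200 m/s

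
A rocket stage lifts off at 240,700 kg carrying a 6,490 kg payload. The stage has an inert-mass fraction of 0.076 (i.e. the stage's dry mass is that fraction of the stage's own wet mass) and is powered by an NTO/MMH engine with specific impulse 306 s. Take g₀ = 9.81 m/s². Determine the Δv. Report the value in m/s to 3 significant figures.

Stage wet mass = m₀ − payload = 240,700 − 6,490 = 234,210 kg.
Stage dry mass = ε × stage wet mass = 0.076 × 234,210 = 17,800 kg.
Burnout mass m_f = stage dry + payload = 17,800 + 6,490 = 24,290 kg.
v_e = Isp · g₀ = 306 × 9.81 = 3001.9 m/s.
Rocket equation: Δv = v_e · ln(240,700/24,290) = 3001.9 × ln(9.909) = 3001.9 × 2.2935 ≈ 6885 m/s.

Δv ≈ 6880 m/s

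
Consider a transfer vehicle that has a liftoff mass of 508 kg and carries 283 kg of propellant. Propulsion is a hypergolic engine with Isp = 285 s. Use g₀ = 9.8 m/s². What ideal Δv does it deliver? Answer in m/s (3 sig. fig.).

v_e = Isp · g₀ = 285 × 9.8 = 2793.0 m/s.
m_f = m₀ − m_prop = 508 − 283 = 225 kg.
From the ideal rocket equation, Δv = v_e · ln(m₀/m_f) = 2793.0 × ln(2.258) = 2793.0 × 0.8144 ≈ 2274.6 m/s.

Δv ≈ 2270 m/s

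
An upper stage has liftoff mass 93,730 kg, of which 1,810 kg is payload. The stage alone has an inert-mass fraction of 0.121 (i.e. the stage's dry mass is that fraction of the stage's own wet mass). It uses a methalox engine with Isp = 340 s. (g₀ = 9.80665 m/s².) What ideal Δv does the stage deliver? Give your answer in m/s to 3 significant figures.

Δv ≈ 6600 m/s

Stage wet mass = m₀ − payload = 93,730 − 1,810 = 91,920 kg.
Stage dry mass = ε × stage wet mass = 0.121 × 91,920 = 11,122.3 kg.
Burnout mass m_f = stage dry + payload = 11,122.3 + 1,810 = 12,932.3 kg.
v_e = Isp · g₀ = 340 × 9.80665 = 3334.3 m/s.
Rocket equation: Δv = v_e · ln(93,730/12,932.3) = 3334.3 × ln(7.248) = 3334.3 × 1.9807 ≈ 6604 m/s.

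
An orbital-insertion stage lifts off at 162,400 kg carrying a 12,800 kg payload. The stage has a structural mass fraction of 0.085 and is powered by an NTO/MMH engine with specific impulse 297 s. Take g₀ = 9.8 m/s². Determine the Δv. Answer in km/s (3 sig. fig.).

Δv ≈ 5.39 km/s

Stage wet mass = m₀ − payload = 162,400 − 12,800 = 149,600 kg.
Stage dry mass = ε × stage wet mass = 0.085 × 149,600 = 12,716 kg.
Burnout mass m_f = stage dry + payload = 12,716 + 12,800 = 25,516 kg.
v_e = Isp · g₀ = 297 × 9.8 = 2910.6 m/s.
Δv = v_e · ln(162,400/25,516) = 2910.6 × ln(6.365) = 2910.6 × 1.8508 ≈ 5387 m/s.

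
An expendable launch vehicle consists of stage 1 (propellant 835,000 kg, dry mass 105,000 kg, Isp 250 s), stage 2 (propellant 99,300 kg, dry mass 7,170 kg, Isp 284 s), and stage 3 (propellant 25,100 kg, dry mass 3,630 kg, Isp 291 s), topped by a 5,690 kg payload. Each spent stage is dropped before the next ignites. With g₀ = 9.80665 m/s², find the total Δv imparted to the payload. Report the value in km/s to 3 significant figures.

Ignition mass of stage 1 = 835,000+105,000 + 99,300+7,170 + 25,100+3,630 + 5,690 = 1,080,890 kg.
Stage 1: m₀ = 1,080,890 kg, m_f = 1,080,890 − 835,000 = 245,890 kg; Δv = 250×9.80665×ln(4.396) = 2451.7×1.4807 ≈ 3630 m/s.
Stage 2: m₀ = 140,890 kg, m_f = 140,890 − 99,300 = 41,590 kg; Δv = 284×9.80665×ln(3.388) = 2785.1×1.2201 ≈ 3398 m/s.
Stage 3: m₀ = 34,420 kg, m_f = 34,420 − 25,100 = 9,320 kg; Δv = 291×9.80665×ln(3.693) = 2853.7×1.3065 ≈ 3728 m/s.
Total Δv = 3630 + 3398 + 3728 = 10756 m/s.

Δv ≈ 10.8 km/s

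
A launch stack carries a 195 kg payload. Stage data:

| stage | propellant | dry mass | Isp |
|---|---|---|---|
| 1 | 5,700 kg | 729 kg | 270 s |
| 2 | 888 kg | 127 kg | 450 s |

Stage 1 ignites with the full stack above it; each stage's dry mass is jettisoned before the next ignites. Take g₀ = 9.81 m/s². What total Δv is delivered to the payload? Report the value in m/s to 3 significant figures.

Δv ≈ 9480 m/s

Ignition mass of stage 1 = 5,700+729 + 888+127 + 195 = 7,639 kg.
Stage 1: m₀ = 7,639 kg, m_f = 7,639 − 5,700 = 1,939 kg; Δv = 270×9.81×ln(3.94) = 2648.7×1.3711 ≈ 3632 m/s.
Stage 2: m₀ = 1,210 kg, m_f = 1,210 − 888 = 322 kg; Δv = 450×9.81×ln(3.758) = 4414.5×1.3238 ≈ 5844 m/s.
Total Δv = 3632 + 5844 = 9476 m/s.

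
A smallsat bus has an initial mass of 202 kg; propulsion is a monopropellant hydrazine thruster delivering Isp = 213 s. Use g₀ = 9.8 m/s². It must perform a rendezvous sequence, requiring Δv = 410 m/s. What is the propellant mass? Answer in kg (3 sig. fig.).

propellant mass ≈ 36.0 kg

v_e = Isp · g₀ = 213 × 9.8 = 2087.4 m/s.
m₀/m_f = exp(Δv / v_e) = exp(410 / 2087.4) = exp(0.1964) = 1.2170.
m_f = 202 / 1.2170 = 165.982 kg, so propellant = m₀ − m_f = 202 − 165.982 = 36.018 kg.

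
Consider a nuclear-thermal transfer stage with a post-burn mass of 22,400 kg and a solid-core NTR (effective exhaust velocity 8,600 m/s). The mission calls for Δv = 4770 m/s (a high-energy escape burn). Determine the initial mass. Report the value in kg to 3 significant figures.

Rocket equation: m₀/m_f = exp(Δv / v_e) = exp(4770 / 8600.0) = exp(0.5547) = 1.7413.
m₀ = m_f × 1.7413 = 22,400 × 1.7413 = 39,005.1 kg.

initial mass ≈ 39000 kg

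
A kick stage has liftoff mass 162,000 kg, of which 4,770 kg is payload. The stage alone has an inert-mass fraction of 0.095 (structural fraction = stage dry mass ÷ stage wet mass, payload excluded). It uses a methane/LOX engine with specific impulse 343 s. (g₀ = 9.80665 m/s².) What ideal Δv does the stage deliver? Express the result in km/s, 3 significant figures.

Stage wet mass = m₀ − payload = 162,000 − 4,770 = 157,230 kg.
Stage dry mass = ε × stage wet mass = 0.095 × 157,230 = 14,936.9 kg.
Burnout mass m_f = stage dry + payload = 14,936.9 + 4,770 = 19,706.9 kg.
v_e = Isp · g₀ = 343 × 9.80665 = 3363.7 m/s.
By the Tsiolkovsky rocket equation, Δv = v_e · ln(162,000/19,706.9) = 3363.7 × ln(8.22) = 3363.7 × 2.1066 ≈ 7086 m/s.

Δv ≈ 7.09 km/s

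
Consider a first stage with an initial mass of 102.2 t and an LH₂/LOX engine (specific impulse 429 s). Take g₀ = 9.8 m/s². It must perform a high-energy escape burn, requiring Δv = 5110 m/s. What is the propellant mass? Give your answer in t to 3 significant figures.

propellant mass ≈ 71.9 t

v_e = Isp · g₀ = 429 × 9.8 = 4204.2 m/s.
By the Tsiolkovsky rocket equation, m₀/m_f = exp(Δv / v_e) = exp(5110 / 4204.2) = exp(1.2155) = 3.3718.
m_f = 102.2 / 3.3718 = 30.3102 t, so propellant = m₀ − m_f = 102.2 − 30.3102 = 71.8898 t.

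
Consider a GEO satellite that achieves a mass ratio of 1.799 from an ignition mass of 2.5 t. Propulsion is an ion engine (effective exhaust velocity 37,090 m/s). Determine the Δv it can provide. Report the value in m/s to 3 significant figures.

Δv ≈ 21800 m/s

Using Δv = v_e ln(m₀/m_f): Δv = v_e · ln(1.799) = 37090.0 × 0.5872 ≈ 21780.4 m/s.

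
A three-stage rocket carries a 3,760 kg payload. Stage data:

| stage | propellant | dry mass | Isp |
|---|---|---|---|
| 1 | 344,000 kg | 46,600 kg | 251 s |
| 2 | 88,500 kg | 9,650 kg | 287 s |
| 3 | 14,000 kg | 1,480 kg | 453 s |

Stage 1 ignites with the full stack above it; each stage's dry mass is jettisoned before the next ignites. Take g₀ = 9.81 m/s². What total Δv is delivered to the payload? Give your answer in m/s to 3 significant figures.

Δv ≈ 12500 m/s

Ignition mass of stage 1 = 344,000+46,600 + 88,500+9,650 + 14,000+1,480 + 3,760 = 507,990 kg.
Stage 1: m₀ = 507,990 kg, m_f = 507,990 − 344,000 = 163,990 kg; Δv = 251×9.81×ln(3.098) = 2462.3×1.1307 ≈ 2784 m/s.
Stage 2: m₀ = 117,390 kg, m_f = 117,390 − 88,500 = 28,890 kg; Δv = 287×9.81×ln(4.063) = 2815.5×1.4020 ≈ 3947 m/s.
Stage 3: m₀ = 19,240 kg, m_f = 19,240 − 14,000 = 5,240 kg; Δv = 453×9.81×ln(3.672) = 4443.9×1.3007 ≈ 5780 m/s.
Total Δv = 2784 + 3947 + 5780 = 12511 m/s.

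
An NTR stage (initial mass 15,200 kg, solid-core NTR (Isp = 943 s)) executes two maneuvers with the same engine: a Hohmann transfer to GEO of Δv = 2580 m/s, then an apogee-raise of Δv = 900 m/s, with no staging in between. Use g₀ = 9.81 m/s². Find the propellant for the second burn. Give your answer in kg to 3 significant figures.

v_e = Isp · g₀ = 943 × 9.81 = 9250.8 m/s.
After the first burn: m = 15200 × exp(−2580/9250.8) = 15200 × 0.75662 = 11,500.6 kg.
After the second burn: m = 11,500.6 × exp(−900/9250.8) = 11,500.6 × 0.90729 = 10,434.4 kg.
Second-burn propellant = 11,500.6 − 10,434.4 = 1,066.2 kg.

propellant for the second burn ≈ 1070 kg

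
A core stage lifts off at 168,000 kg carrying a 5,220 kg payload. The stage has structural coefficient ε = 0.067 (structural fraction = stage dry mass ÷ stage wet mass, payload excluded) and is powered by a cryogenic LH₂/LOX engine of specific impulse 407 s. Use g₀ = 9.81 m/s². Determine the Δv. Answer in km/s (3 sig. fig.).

Stage wet mass = m₀ − payload = 168,000 − 5,220 = 162,780 kg.
Stage dry mass = ε × stage wet mass = 0.067 × 162,780 = 10,906.3 kg.
Burnout mass m_f = stage dry + payload = 10,906.3 + 5,220 = 16,126.3 kg.
v_e = Isp · g₀ = 407 × 9.81 = 3992.7 m/s.
Rocket equation: Δv = v_e · ln(168,000/16,126.3) = 3992.7 × ln(10.42) = 3992.7 × 2.3435 ≈ 9357 m/s.

Δv ≈ 9.36 km/s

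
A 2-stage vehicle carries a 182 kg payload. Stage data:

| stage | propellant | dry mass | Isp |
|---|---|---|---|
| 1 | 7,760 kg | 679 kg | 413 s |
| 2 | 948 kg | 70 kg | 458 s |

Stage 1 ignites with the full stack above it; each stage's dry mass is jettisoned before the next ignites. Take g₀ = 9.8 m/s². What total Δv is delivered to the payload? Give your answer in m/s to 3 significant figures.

Ignition mass of stage 1 = 7,760+679 + 948+70 + 182 = 9,639 kg.
Stage 1: m₀ = 9,639 kg, m_f = 9,639 − 7,760 = 1,879 kg; Δv = 413×9.8×ln(5.13) = 4047.4×1.6351 ≈ 6618 m/s.
Stage 2: m₀ = 1,200 kg, m_f = 1,200 − 948 = 252 kg; Δv = 458×9.8×ln(4.762) = 4488.4×1.5606 ≈ 7005 m/s.
Total Δv = 6618 + 7005 = 13623 m/s.

Δv ≈ 13600 m/s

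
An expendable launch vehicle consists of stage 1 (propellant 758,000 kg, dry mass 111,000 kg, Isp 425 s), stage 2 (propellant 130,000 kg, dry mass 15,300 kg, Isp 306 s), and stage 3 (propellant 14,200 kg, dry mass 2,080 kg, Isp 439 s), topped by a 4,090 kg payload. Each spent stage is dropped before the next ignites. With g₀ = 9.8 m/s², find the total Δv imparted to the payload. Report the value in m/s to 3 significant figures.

Ignition mass of stage 1 = 758,000+111,000 + 130,000+15,300 + 14,200+2,080 + 4,090 = 1,034,670 kg.
Stage 1: m₀ = 1,034,670 kg, m_f = 1,034,670 − 758,000 = 276,670 kg; Δv = 425×9.8×ln(3.74) = 4165.0×1.3190 ≈ 5494 m/s.
Stage 2: m₀ = 165,670 kg, m_f = 165,670 − 130,000 = 35,670 kg; Δv = 306×9.8×ln(4.645) = 2998.8×1.5357 ≈ 4605 m/s.
Stage 3: m₀ = 20,370 kg, m_f = 20,370 − 14,200 = 6,170 kg; Δv = 439×9.8×ln(3.301) = 4302.2×1.1944 ≈ 5138 m/s.
Total Δv = 5494 + 4605 + 5138 = 15237 m/s.

Δv ≈ 15200 m/s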